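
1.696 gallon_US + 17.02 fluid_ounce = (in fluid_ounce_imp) 243.7. Check: 1 gallon_US = 0.0037854118 m^3, so 1.696 gallon_US = 1.696 * 0.0037854118 = 0.0064200584 m^3. 1 fluid_ounce = 2.957353e-05 m^3, so 17.02 fluid_ounce = 17.02 * 2.957353e-05 = 0.00050334147 m^3. Sum: 0.0064200584 + 0.00050334147 = 0.0069233999 m^3. 1 fluid_ounce_imp = 2.8413063e-05 m^3, so 0.0069233999 m^3 = 0.0069233999 / 2.8413063e-05 = 243.66961 fluid_ounce_imp ≈ 243.7 fluid_ounce_imp (4 s.f.).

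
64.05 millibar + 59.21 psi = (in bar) 4.146. Check: 1 millibar = 100 Pa, so 64.05 millibar = 64.05 * 100 = 6405 Pa. 1 psi = 6894.7573 Pa, so 59.21 psi = 59.21 * 6894.7573 = 408238.58 Pa. Sum: 6405 + 408238.58 = 414643.58 Pa. 1 bar = 100000 Pa, so 414643.58 Pa = 414643.58 / 100000 = 4.1464358 bar ≈ 4.146 bar (4 s.f.).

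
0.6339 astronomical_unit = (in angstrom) 9.483e+20. Check: 1 astronomical_unit = 1.4959787e+11 m, so 0.6339 astronomical_unit = 0.6339 * 1.4959787e+11 = 9.483009e+10 m. 1 angstrom = 1e-10 m, so 9.483009e+10 m = 9.483009e+10 / 1e-10 = 9.483009e+20 angstrom ≈ 9.483e+20 angstrom (4 s.f.).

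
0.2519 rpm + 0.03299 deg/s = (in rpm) 1 rpm = 0.10471976 rad/s, so 0.2519 rpm = 0.2519 * 0.10471976 = 0.026378906 rad/s. 1 deg/s = 0.017453293 rad/s, so 0.03299 deg/s = 0.03299 * 0.017453293 = 0.00057578412 rad/s. Sum: 0.026378906 + 0.00057578412 = 0.02695469 rad/s. 1 rpm = 0.10471976 rad/s, so 0.02695469 rad/s = 0.02695469 / 0.10471976 = 0.25739833 rpm ≈ 0.2574 rpm (4 s.f.). Final answer: 0.2574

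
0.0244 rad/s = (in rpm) 0.233. Check: 1 rpm = 0.10471976 rad/s, so 0.0244 rad/s = 0.0244 / 0.10471976 = 0.23300284 rpm ≈ 0.233 rpm (4 s.f.).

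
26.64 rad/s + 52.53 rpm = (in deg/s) 26.64 rad/s is already in rad/s. 1 rpm = 0.10471976 rad/s, so 52.53 rpm = 52.53 * 0.10471976 = 5.5009287 rad/s. Sum: 26.64 + 5.5009287 = 32.140929 rad/s. 1 deg/s = 0.017453293 rad/s, so 32.140929 rad/s = 32.140929 / 0.017453293 = 1841.5396 deg/s ≈ 1842 deg/s (4 s.f.). Final answer: 1842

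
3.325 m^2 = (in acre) 0.0008216. Check: 1 acre = 4046.8564 m^2, so 3.325 m^2 = 3.325 / 4046.8564 = 0.00082162539 acre ≈ 0.0008216 acre (4 s.f.).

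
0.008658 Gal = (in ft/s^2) 1 Gal = 0.01 m/s^2, so 0.008658 Gal = 0.008658 * 0.01 = 8.658e-05 m/s^2. 1 ft/s^2 = 0.3048 m/s^2, so 8.658e-05 m/s^2 = 8.658e-05 / 0.3048 = 0.00028405512 ft/s^2 ≈ 0.0002841 ft/s^2 (4 s.f.). Final answer: 0.0002841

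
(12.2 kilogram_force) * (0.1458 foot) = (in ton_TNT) 1 kilogram_force = 9.80665 N, so 12.2 kilogram_force = 12.2 * 9.80665 = 119.64113 N. 1 foot = 0.3048 m, so 0.1458 foot = 0.1458 * 0.3048 = 0.04443984 m. Combine: 119.64113 N * 0.04443984 m = 5.3168327 J. 1 ton_TNT = 4.184e+09 J, so 5.3168327 J = 5.3168327 / 4.184e+09 = 1.2707535e-09 ton_TNT ≈ 1.271e-09 ton_TNT (4 s.f.). Final answer: 1.271e-09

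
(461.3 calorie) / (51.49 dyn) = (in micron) 3.748e+12. Check: 1 calorie = 4.184 J, so 461.3 calorie = 461.3 * 4.184 = 1930.0792 J. 1 dyn = 1e-05 N, so 51.49 dyn = 51.49 * 1e-05 = 0.0005149 N. Combine: 1930.0792 J / 0.0005149 N = 3748454.5 m. 1 micron = 1e-06 m, so 3748454.5 m = 3748454.5 / 1e-06 = 3.7484545e+12 micron ≈ 3.748e+12 micron (4 s.f.).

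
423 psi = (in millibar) 2.916e+04. Check: 1 psi = 6894.7573 Pa, so 423 psi = 423 * 6894.7573 = 2916482.3 Pa. 1 millibar = 100 Pa, so 2916482.3 Pa = 2916482.3 / 100 = 29164.823 millibar ≈ 2.916e+04 millibar (4 s.f.).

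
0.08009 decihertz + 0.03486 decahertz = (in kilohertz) 0.0003566. Check: 1 decihertz = 0.1 Hz, so 0.08009 decihertz = 0.08009 * 0.1 = 0.008009 Hz. 1 decahertz = 10 Hz, so 0.03486 decahertz = 0.03486 * 10 = 0.3486 Hz. Sum: 0.008009 + 0.3486 = 0.356609 Hz. 1 kilohertz = 1000 Hz, so 0.356609 Hz = 0.356609 / 1000 = 0.000356609 kilohertz ≈ 0.0003566 kilohertz (4 s.f.).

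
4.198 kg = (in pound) 1 pound = 0.45359237 kg, so 4.198 kg = 4.198 / 0.45359237 = 9.2550058 pound ≈ 9.255 pound (4 s.f.). Final answer: 9.255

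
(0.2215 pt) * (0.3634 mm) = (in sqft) 3.057e-07. Check: 1 pt = 0.00035277778 m, so 0.2215 pt = 0.2215 * 0.00035277778 = 7.8140278e-05 m. 1 mm = 0.001 m, so 0.3634 mm = 0.3634 * 0.001 = 0.0003634 m. Combine: 7.8140278e-05 m * 0.0003634 m = 2.8396177e-08 m^2. 1 sqft = 0.09290304 m^2, so 2.8396177e-08 m^2 = 2.8396177e-08 / 0.09290304 = 3.056539e-07 sqft ≈ 3.057e-07 sqft (4 s.f.).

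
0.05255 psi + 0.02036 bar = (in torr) 1 psi = 6894.7573 Pa, so 0.05255 psi = 0.05255 * 6894.7573 = 362.3195 Pa. 1 bar = 100000 Pa, so 0.02036 bar = 0.02036 * 100000 = 2036 Pa. Sum: 362.3195 + 2036 = 2398.3195 Pa. 1 torr = 133.32237 Pa, so 2398.3195 Pa = 2398.3195 / 133.32237 = 17.988876 torr ≈ 17.99 torr (4 s.f.). Final answer: 17.99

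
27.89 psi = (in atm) 1 psi = 6894.7573 Pa, so 27.89 psi = 27.89 * 6894.7573 = 192294.78 Pa. 1 atm = 101325 Pa, so 192294.78 Pa = 192294.78 / 101325 = 1.8978019 atm ≈ 1.898 atm (4 s.f.). Final answer: 1.898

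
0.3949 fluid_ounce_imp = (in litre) 1 fluid_ounce_imp = 2.8413063e-05 m^3, so 0.3949 fluid_ounce_imp = 0.3949 * 2.8413063e-05 = 1.1220318e-05 m^3. 1 litre = 0.001 m^3, so 1.1220318e-05 m^3 = 1.1220318e-05 / 0.001 = 0.011220318 litre ≈ 0.01122 litre (4 s.f.). Final answer: 0.01122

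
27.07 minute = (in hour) 0.4512. Check: 1 minute = 60 s, so 27.07 minute = 27.07 * 60 = 1624.2 s. 1 hour = 3600 s, so 1624.2 s = 1624.2 / 3600 = 0.45116667 hour ≈ 0.4512 hour (4 s.f.).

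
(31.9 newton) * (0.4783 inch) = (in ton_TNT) 31.9 newton = 31.9 N. 1 inch = 0.0254 m, so 0.4783 inch = 0.4783 * 0.0254 = 0.01214882 m. Combine: 31.9 N * 0.01214882 m = 0.38754736 J. 1 ton_TNT = 4.184e+09 J, so 0.38754736 J = 0.38754736 / 4.184e+09 = 9.2626042e-11 ton_TNT ≈ 9.263e-11 ton_TNT (4 s.f.). Final answer: 9.263e-11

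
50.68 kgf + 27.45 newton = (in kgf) 53.48. Check: 1 kgf = 9.80665 N, so 50.68 kgf = 50.68 * 9.80665 = 497.00102 N. 27.45 newton = 27.45 N. Sum: 497.00102 + 27.45 = 524.45102 N. 1 kgf = 9.80665 N, so 524.45102 N = 524.45102 / 9.80665 = 53.479121 kgf ≈ 53.48 kgf (4 s.f.).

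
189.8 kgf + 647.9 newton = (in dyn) 2.509e+08. Check: 1 kgf = 9.80665 N, so 189.8 kgf = 189.8 * 9.80665 = 1861.3022 N. 647.9 newton = 647.9 N. Sum: 1861.3022 + 647.9 = 2509.2022 N. 1 dyn = 1e-05 N, so 2509.2022 N = 2509.2022 / 1e-05 = 2.5092022e+08 dyn ≈ 2.509e+08 dyn (4 s.f.).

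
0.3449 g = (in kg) 1 g = 0.001 kg, so 0.3449 g = 0.3449 * 0.001 = 0.0003449 kg. Result: 0.0003449 kg. Final answer: 0.0003449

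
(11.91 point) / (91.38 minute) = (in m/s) 1 point = 0.00035277778 m, so 11.91 point = 11.91 * 0.00035277778 = 0.0042015833 m. 1 minute = 60 s, so 91.38 minute = 91.38 * 60 = 5482.8 s. Combine: 0.0042015833 m / 5482.8 s = 7.6632074e-07 m/s. Result: 7.6632074e-07 m/s ≈ 7.663e-07 m/s (4 s.f.). Final answer: 7.663e-07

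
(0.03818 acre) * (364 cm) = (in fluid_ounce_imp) 1.979e+07. Check: 1 acre = 4046.8564 m^2, so 0.03818 acre = 0.03818 * 4046.8564 = 154.50898 m^2. 1 cm = 0.01 m, so 364 cm = 364 * 0.01 = 3.64 m. Combine: 154.50898 m^2 * 3.64 m = 562.41268 m^3. 1 fluid_ounce_imp = 2.8413063e-05 m^3, so 562.41268 m^3 = 562.41268 / 2.8413063e-05 = 19794159 fluid_ounce_imp ≈ 1.979e+07 fluid_ounce_imp (4 s.f.).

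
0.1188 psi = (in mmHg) 1 psi = 6894.7573 Pa, so 0.1188 psi = 0.1188 * 6894.7573 = 819.09717 Pa. 1 mmHg = 133.32237 Pa, so 819.09717 Pa = 819.09717 / 133.32237 = 6.143734 mmHg ≈ 6.144 mmHg (4 s.f.). Final answer: 6.144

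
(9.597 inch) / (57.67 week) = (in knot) 1 inch = 0.0254 m, so 9.597 inch = 9.597 * 0.0254 = 0.2437638 m. 1 week = 604800 s, so 57.67 week = 57.67 * 604800 = 34878816 s. Combine: 0.2437638 m / 34878816 s = 6.9888783e-09 m/s. 1 knot = 0.51444444 m/s, so 6.9888783e-09 m/s = 6.9888783e-09 / 0.51444444 = 1.3585293e-08 knot ≈ 1.359e-08 knot (4 s.f.). Final answer: 1.359e-08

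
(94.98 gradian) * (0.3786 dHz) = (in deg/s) 1 gradian = 0.015707963 rad, so 94.98 gradian = 94.98 * 0.015707963 = 1.4919424 rad. 1 dHz = 0.1 Hz, so 0.3786 dHz = 0.3786 * 0.1 = 0.03786 Hz. Combine: 1.4919424 rad * 0.03786 Hz = 0.056484937 rad/s. 1 deg/s = 0.017453293 rad/s, so 0.056484937 rad/s = 0.056484937 / 0.017453293 = 3.2363485 deg/s ≈ 3.236 deg/s (4 s.f.). Final answer: 3.236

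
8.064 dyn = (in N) 8.064e-05. Check: 1 dyn = 1e-05 N, so 8.064 dyn = 8.064 * 1e-05 = 8.064e-05 N. Result: 8.064e-05 N.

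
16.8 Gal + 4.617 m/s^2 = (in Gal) 1 Gal = 0.01 m/s^2, so 16.8 Gal = 16.8 * 0.01 = 0.168 m/s^2. 4.617 m/s^2 is already in m/s^2. Sum: 0.168 + 4.617 = 4.785 m/s^2. 1 Gal = 0.01 m/s^2, so 4.785 m/s^2 = 4.785 / 0.01 = 478.5 Gal. Final answer: 478.5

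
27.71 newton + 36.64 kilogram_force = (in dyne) 27.71 newton = 27.71 N. 1 kilogram_force = 9.80665 N, so 36.64 kilogram_force = 36.64 * 9.80665 = 359.31566 N. Sum: 27.71 + 359.31566 = 387.02566 N. 1 dyne = 1e-05 N, so 387.02566 N = 387.02566 / 1e-05 = 38702566 dyne ≈ 3.87e+07 dyne (4 s.f.). Final answer: 3.87e+07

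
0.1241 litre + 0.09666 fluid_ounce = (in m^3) 0.000127. Check: 1 litre = 0.001 m^3, so 0.1241 litre = 0.1241 * 0.001 = 0.0001241 m^3. 1 fluid_ounce = 2.957353e-05 m^3, so 0.09666 fluid_ounce = 0.09666 * 2.957353e-05 = 2.8585774e-06 m^3. Sum: 0.0001241 + 2.8585774e-06 = 0.00012695858 m^3. Result: 0.00012695858 m^3 ≈ 0.000127 m^3 (4 s.f.).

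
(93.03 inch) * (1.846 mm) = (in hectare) 4.362e-07. Check: 1 inch = 0.0254 m, so 93.03 inch = 93.03 * 0.0254 = 2.362962 m. 1 mm = 0.001 m, so 1.846 mm = 1.846 * 0.001 = 0.001846 m. Combine: 2.362962 m * 0.001846 m = 0.0043620279 m^2. 1 hectare = 10000 m^2, so 0.0043620279 m^2 = 0.0043620279 / 10000 = 4.3620279e-07 hectare ≈ 4.362e-07 hectare (4 s.f.).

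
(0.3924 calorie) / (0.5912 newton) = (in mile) 1 calorie = 4.184 J, so 0.3924 calorie = 0.3924 * 4.184 = 1.6418016 J. 0.5912 newton = 0.5912 N. Combine: 1.6418016 J / 0.5912 N = 2.7770663 m. 1 mile = 1609.344 m, so 2.7770663 m = 2.7770663 / 1609.344 = 0.001725589 mile ≈ 0.001726 mile (4 s.f.). Final answer: 0.001726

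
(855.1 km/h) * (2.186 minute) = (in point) 8.831e+07. Check: 1 km/h = 0.27777778 m/s, so 855.1 km/h = 855.1 * 0.27777778 = 237.52778 m/s. 1 minute = 60 s, so 2.186 minute = 2.186 * 60 = 131.16 s. Combine: 237.52778 m/s * 131.16 s = 31154.143 m. 1 point = 0.00035277778 m, so 31154.143 m = 31154.143 / 0.00035277778 = 88310957 point ≈ 8.831e+07 point (4 s.f.).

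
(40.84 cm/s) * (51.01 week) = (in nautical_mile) 6803. Check: 1 cm/s = 0.01 m/s, so 40.84 cm/s = 40.84 * 0.01 = 0.4084 m/s. 1 week = 604800 s, so 51.01 week = 51.01 * 604800 = 30850848 s. Combine: 0.4084 m/s * 30850848 s = 12599486 m. 1 nautical_mile = 1852 m, so 12599486 m = 12599486 / 1852 = 6803.1784 nautical_mile ≈ 6803 nautical_mile (4 s.f.).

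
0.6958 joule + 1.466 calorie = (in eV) 4.263e+19. Check: 0.6958 joule = 0.6958 J. 1 calorie = 4.184 J, so 1.466 calorie = 1.466 * 4.184 = 6.133744 J. Sum: 0.6958 + 6.133744 = 6.829544 J. 1 eV = 1.6021766e-19 J, so 6.829544 J = 6.829544 / 1.6021766e-19 = 4.2626661e+19 eV ≈ 4.263e+19 eV (4 s.f.).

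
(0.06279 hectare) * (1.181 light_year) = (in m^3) 7.016e+18. Check: 1 hectare = 10000 m^2, so 0.06279 hectare = 0.06279 * 10000 = 627.9 m^2. 1 light_year = 9.4607305e+15 m, so 1.181 light_year = 1.181 * 9.4607305e+15 = 1.1173123e+16 m. Combine: 627.9 m^2 * 1.1173123e+16 m = 7.0156037e+18 m^3. Result: 7.0156037e+18 m^3 ≈ 7.016e+18 m^3 (4 s.f.).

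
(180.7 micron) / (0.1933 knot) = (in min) 3.029e-05. Check: 1 micron = 1e-06 m, so 180.7 micron = 180.7 * 1e-06 = 0.0001807 m. 1 knot = 0.51444444 m/s, so 0.1933 knot = 0.1933 * 0.51444444 = 0.099442111 m/s. Combine: 0.0001807 m / 0.099442111 m/s = 0.0018171376 s. 1 min = 60 s, so 0.0018171376 s = 0.0018171376 / 60 = 3.0285627e-05 min ≈ 3.029e-05 min (4 s.f.).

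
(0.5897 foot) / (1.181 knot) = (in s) 0.2958. Check: 1 foot = 0.3048 m, so 0.5897 foot = 0.5897 * 0.3048 = 0.17974056 m. 1 knot = 0.51444444 m/s, so 1.181 knot = 1.181 * 0.51444444 = 0.60755889 m/s. Combine: 0.17974056 m / 0.60755889 m/s = 0.29584056 s. Result: 0.29584056 s ≈ 0.2958 s (4 s.f.).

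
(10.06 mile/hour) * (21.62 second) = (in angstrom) 1 mile/hour = 0.44704 m/s, so 10.06 mile/hour = 10.06 * 0.44704 = 4.4972224 m/s. 21.62 second = 21.62 s. Combine: 4.4972224 m/s * 21.62 s = 97.229948 m. 1 angstrom = 1e-10 m, so 97.229948 m = 97.229948 / 1e-10 = 9.7229948e+11 angstrom ≈ 9.723e+11 angstrom (4 s.f.). Final answer: 9.723e+11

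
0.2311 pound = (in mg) 1.048e+05. Check: 1 pound = 0.45359237 kg, so 0.2311 pound = 0.2311 * 0.45359237 = 0.1048252 kg. 1 mg = 1e-06 kg, so 0.1048252 kg = 0.1048252 / 1e-06 = 104825.2 mg ≈ 1.048e+05 mg (4 s.f.).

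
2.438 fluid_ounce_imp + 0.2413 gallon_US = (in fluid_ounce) 1 fluid_ounce_imp = 2.8413063e-05 m^3, so 2.438 fluid_ounce_imp = 2.438 * 2.8413063e-05 = 6.9271046e-05 m^3. 1 gallon_US = 0.0037854118 m^3, so 0.2413 gallon_US = 0.2413 * 0.0037854118 = 0.00091341986 m^3. Sum: 6.9271046e-05 + 0.00091341986 = 0.00098269091 m^3. 1 fluid_ounce = 2.957353e-05 m^3, so 0.00098269091 m^3 = 0.00098269091 / 2.957353e-05 = 33.228733 fluid_ounce ≈ 33.23 fluid_ounce (4 s.f.). Final answer: 33.23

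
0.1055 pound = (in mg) 4.785e+04. Check: 1 pound = 0.45359237 kg, so 0.1055 pound = 0.1055 * 0.45359237 = 0.047853995 kg. 1 mg = 1e-06 kg, so 0.047853995 kg = 0.047853995 / 1e-06 = 47853.995 mg ≈ 4.785e+04 mg (4 s.f.).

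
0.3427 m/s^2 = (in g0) 1 g0 = 9.80665 m/s^2, so 0.3427 m/s^2 = 0.3427 / 9.80665 = 0.034945675 g0 ≈ 0.03495 g0 (4 s.f.). Final answer: 0.03495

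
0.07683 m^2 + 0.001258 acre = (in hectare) 0.07683 m^2 is already in m^2. 1 acre = 4046.8564 m^2, so 0.001258 acre = 0.001258 * 4046.8564 = 5.0909454 m^2. Sum: 0.07683 + 5.0909454 = 5.1677754 m^2. 1 hectare = 10000 m^2, so 5.1677754 m^2 = 5.1677754 / 10000 = 0.00051677754 hectare ≈ 0.0005168 hectare (4 s.f.). Final answer: 0.0005168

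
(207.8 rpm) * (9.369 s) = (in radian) 203.9. Check: 1 rpm = 0.10471976 rad/s, so 207.8 rpm = 207.8 * 0.10471976 = 21.760765 rad/s. 9.369 s is already in s. Combine: 21.760765 rad/s * 9.369 s = 203.87661 rad. 203.87661 rad = 203.87661 radian ≈ 203.9 radian (4 s.f.).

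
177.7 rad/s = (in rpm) 1 rpm = 0.10471976 rad/s, so 177.7 rad/s = 177.7 / 0.10471976 = 1696.91 rpm ≈ 1697 rpm (4 s.f.). Final answer: 1697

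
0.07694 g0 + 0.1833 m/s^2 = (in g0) 0.09563. Check: 1 g0 = 9.80665 m/s^2, so 0.07694 g0 = 0.07694 * 9.80665 = 0.75452365 m/s^2. 0.1833 m/s^2 is already in m/s^2. Sum: 0.75452365 + 0.1833 = 0.93782365 m/s^2. 1 g0 = 9.80665 m/s^2, so 0.93782365 m/s^2 = 0.93782365 / 9.80665 = 0.095631398 g0 ≈ 0.09563 g0 (4 s.f.).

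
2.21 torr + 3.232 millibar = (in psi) 0.08961. Check: 1 torr = 133.32237 Pa, so 2.21 torr = 2.21 * 133.32237 = 294.64243 Pa. 1 millibar = 100 Pa, so 3.232 millibar = 3.232 * 100 = 323.2 Pa. Sum: 294.64243 + 323.2 = 617.84243 Pa. 1 psi = 6894.7573 Pa, so 617.84243 Pa = 617.84243 / 6894.7573 = 0.089610469 psi ≈ 0.08961 psi (4 s.f.).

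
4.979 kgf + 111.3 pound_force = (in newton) 1 kgf = 9.80665 N, so 4.979 kgf = 4.979 * 9.80665 = 48.82731 N. 1 pound_force = 4.4482216 N, so 111.3 pound_force = 111.3 * 4.4482216 = 495.08707 N. Sum: 48.82731 + 495.08707 = 543.91438 N. 543.91438 N = 543.91438 newton ≈ 543.9 newton (4 s.f.). Final answer: 543.9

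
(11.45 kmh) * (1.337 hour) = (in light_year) 1 kmh = 0.27777778 m/s, so 11.45 kmh = 11.45 * 0.27777778 = 3.1805556 m/s. 1 hour = 3600 s, so 1.337 hour = 1.337 * 3600 = 4813.2 s. Combine: 3.1805556 m/s * 4813.2 s = 15308.65 m. 1 light_year = 9.4607305e+15 m, so 15308.65 m = 15308.65 / 9.4607305e+15 = 1.6181256e-12 light_year ≈ 1.618e-12 light_year (4 s.f.). Final answer: 1.618e-12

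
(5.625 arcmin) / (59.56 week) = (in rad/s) 4.542e-11. Check: 1 arcmin = 0.00029088821 rad, so 5.625 arcmin = 5.625 * 0.00029088821 = 0.0016362462 rad. 1 week = 604800 s, so 59.56 week = 59.56 * 604800 = 36021888 s. Combine: 0.0016362462 rad / 36021888 s = 4.5423665e-11 rad/s. Result: 4.5423665e-11 rad/s ≈ 4.542e-11 rad/s (4 s.f.).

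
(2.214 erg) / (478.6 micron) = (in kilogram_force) 4.717e-05. Check: 1 erg = 1e-07 J, so 2.214 erg = 2.214 * 1e-07 = 2.214e-07 J. 1 micron = 1e-06 m, so 478.6 micron = 478.6 * 1e-06 = 0.0004786 m. Combine: 2.214e-07 J / 0.0004786 m = 0.00046259925 N. 1 kilogram_force = 9.80665 N, so 0.00046259925 N = 0.00046259925 / 9.80665 = 4.7171995e-05 kilogram_force ≈ 4.717e-05 kilogram_force (4 s.f.).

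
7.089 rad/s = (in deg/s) 1 deg/s = 0.017453293 rad/s, so 7.089 rad/s = 7.089 / 0.017453293 = 406.16978 deg/s ≈ 406.2 deg/s (4 s.f.). Final answer: 406.2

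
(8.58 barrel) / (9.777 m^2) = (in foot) 0.4578. Check: 1 barrel = 0.15898729 m^3, so 8.58 barrel = 8.58 * 0.15898729 = 1.364111 m^3. 9.777 m^2 is already in m^2. Combine: 1.364111 m^3 / 9.777 m^2 = 0.13952245 m. 1 foot = 0.3048 m, so 0.13952245 m = 0.13952245 / 0.3048 = 0.45775082 foot ≈ 0.4578 foot (4 s.f.).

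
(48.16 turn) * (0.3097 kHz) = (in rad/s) 1 turn = 6.2831853 rad, so 48.16 turn = 48.16 * 6.2831853 = 302.5982 rad. 1 kHz = 1000 Hz, so 0.3097 kHz = 0.3097 * 1000 = 309.7 Hz. Combine: 302.5982 rad * 309.7 Hz = 93714.664 rad/s. Result: 93714.664 rad/s ≈ 9.371e+04 rad/s (4 s.f.). Final answer: 9.371e+04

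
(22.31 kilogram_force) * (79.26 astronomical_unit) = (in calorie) 1 kilogram_force = 9.80665 N, so 22.31 kilogram_force = 22.31 * 9.80665 = 218.78636 N. 1 astronomical_unit = 1.4959787e+11 m, so 79.26 astronomical_unit = 79.26 * 1.4959787e+11 = 1.1857127e+13 m. Combine: 218.78636 N * 1.1857127e+13 m = 2.5941777e+15 J. 1 calorie = 4.184 J, so 2.5941777e+15 J = 2.5941777e+15 / 4.184 = 6.2002336e+14 calorie ≈ 6.2e+14 calorie (4 s.f.). Final answer: 6.2e+14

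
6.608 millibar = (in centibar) 1 millibar = 100 Pa, so 6.608 millibar = 6.608 * 100 = 660.8 Pa. 1 centibar = 1000 Pa, so 660.8 Pa = 660.8 / 1000 = 0.6608 centibar. Final answer: 0.6608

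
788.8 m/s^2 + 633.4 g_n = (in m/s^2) 7000. Check: 788.8 m/s^2 is already in m/s^2. 1 g_n = 9.80665 m/s^2, so 633.4 g_n = 633.4 * 9.80665 = 6211.5321 m/s^2. Sum: 788.8 + 6211.5321 = 7000.3321 m/s^2. Result: 7000.3321 m/s^2 ≈ 7000 m/s^2 (4 s.f.).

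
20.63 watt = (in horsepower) 20.63 watt = 20.63 W. 1 horsepower = 745.69987 W, so 20.63 W = 20.63 / 745.69987 = 0.027665286 horsepower ≈ 0.02767 horsepower (4 s.f.). Final answer: 0.02767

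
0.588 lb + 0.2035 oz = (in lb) 1 lb = 0.45359237 kg, so 0.588 lb = 0.588 * 0.45359237 = 0.26671231 kg. 1 oz = 0.028349523 kg, so 0.2035 oz = 0.2035 * 0.028349523 = 0.005769128 kg. Sum: 0.26671231 + 0.005769128 = 0.27248144 kg. 1 lb = 0.45359237 kg, so 0.27248144 kg = 0.27248144 / 0.45359237 = 0.60071875 lb ≈ 0.6007 lb (4 s.f.). Final answer: 0.6007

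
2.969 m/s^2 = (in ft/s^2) 9.741. Check: 1 ft/s^2 = 0.3048 m/s^2, so 2.969 m/s^2 = 2.969 / 0.3048 = 9.7408136 ft/s^2 ≈ 9.741 ft/s^2 (4 s.f.).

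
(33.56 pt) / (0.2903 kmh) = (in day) 1 pt = 0.00035277778 m, so 33.56 pt = 33.56 * 0.00035277778 = 0.011839222 m. 1 kmh = 0.27777778 m/s, so 0.2903 kmh = 0.2903 * 0.27777778 = 0.080638889 m/s. Combine: 0.011839222 m / 0.080638889 m/s = 0.14681777 s. 1 day = 86400 s, so 0.14681777 s = 0.14681777 / 86400 = 1.6992798e-06 day ≈ 1.699e-06 day (4 s.f.). Final answer: 1.699e-06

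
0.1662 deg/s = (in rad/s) 0.002901. Check: 1 deg/s = 0.017453293 rad/s, so 0.1662 deg/s = 0.1662 * 0.017453293 = 0.0029007372 rad/s. Result: 0.0029007372 rad/s ≈ 0.002901 rad/s (4 s.f.).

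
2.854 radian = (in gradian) 181.7. Check: 2.854 radian = 2.854 rad. 1 gradian = 0.015707963 rad, so 2.854 rad = 2.854 / 0.015707963 = 181.69128 gradian ≈ 181.7 gradian (4 s.f.).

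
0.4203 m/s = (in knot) 1 knot = 0.51444444 m/s, so 0.4203 m/s = 0.4203 / 0.51444444 = 0.81699784 knot ≈ 0.817 knot (4 s.f.). Final answer: 0.817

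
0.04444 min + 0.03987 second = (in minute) 0.0451. Check: 1 min = 60 s, so 0.04444 min = 0.04444 * 60 = 2.6664 s. 0.03987 second = 0.03987 s. Sum: 2.6664 + 0.03987 = 2.70627 s. 1 minute = 60 s, so 2.70627 s = 2.70627 / 60 = 0.0451045 minute ≈ 0.0451 minute (4 s.f.).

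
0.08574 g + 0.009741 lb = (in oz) 1 g = 0.001 kg, so 0.08574 g = 0.08574 * 0.001 = 8.574e-05 kg. 1 lb = 0.45359237 kg, so 0.009741 lb = 0.009741 * 0.45359237 = 0.0044184433 kg. Sum: 8.574e-05 + 0.0044184433 = 0.0045041833 kg. 1 oz = 0.028349523 kg, so 0.0045041833 kg = 0.0045041833 / 0.028349523 = 0.15888039 oz ≈ 0.1589 oz (4 s.f.). Final answer: 0.1589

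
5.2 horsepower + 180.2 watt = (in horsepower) 1 horsepower = 745.69987 W, so 5.2 horsepower = 5.2 * 745.69987 = 3877.6393 W. 180.2 watt = 180.2 W. Sum: 3877.6393 + 180.2 = 4057.8393 W. 1 horsepower = 745.69987 W, so 4057.8393 W = 4057.8393 / 745.69987 = 5.4416522 horsepower ≈ 5.442 horsepower (4 s.f.). Final answer: 5.442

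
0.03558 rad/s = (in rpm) 1 rpm = 0.10471976 rad/s, so 0.03558 rad/s = 0.03558 / 0.10471976 = 0.33976397 rpm ≈ 0.3398 rpm (4 s.f.). Final answer: 0.3398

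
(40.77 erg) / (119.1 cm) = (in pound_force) 7.696e-07. Check: 1 erg = 1e-07 J, so 40.77 erg = 40.77 * 1e-07 = 4.077e-06 J. 1 cm = 0.01 m, so 119.1 cm = 119.1 * 0.01 = 1.191 m. Combine: 4.077e-06 J / 1.191 m = 3.4231738e-06 N. 1 pound_force = 4.4482216 N, so 3.4231738e-06 N = 3.4231738e-06 / 4.4482216 = 7.6956008e-07 pound_force ≈ 7.696e-07 pound_force (4 s.f.).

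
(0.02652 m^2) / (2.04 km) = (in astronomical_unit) 8.69e-17. Check: 0.02652 m^2 is already in m^2. 1 km = 1000 m, so 2.04 km = 2.04 * 1000 = 2040 m. Combine: 0.02652 m^2 / 2040 m = 1.3e-05 m. 1 astronomical_unit = 1.4959787e+11 m, so 1.3e-05 m = 1.3e-05 / 1.4959787e+11 = 8.6899633e-17 astronomical_unit ≈ 8.69e-17 astronomical_unit (4 s.f.).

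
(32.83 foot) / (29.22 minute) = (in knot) 1 foot = 0.3048 m, so 32.83 foot = 32.83 * 0.3048 = 10.006584 m. 1 minute = 60 s, so 29.22 minute = 29.22 * 60 = 1753.2 s. Combine: 10.006584 m / 1753.2 s = 0.0057076112 m/s. 1 knot = 0.51444444 m/s, so 0.0057076112 m/s = 0.0057076112 / 0.51444444 = 0.011094709 knot ≈ 0.01109 knot (4 s.f.). Final answer: 0.01109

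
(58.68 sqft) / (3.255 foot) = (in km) 1 sqft = 0.09290304 m^2, so 58.68 sqft = 58.68 * 0.09290304 = 5.4515504 m^2. 1 foot = 0.3048 m, so 3.255 foot = 3.255 * 0.3048 = 0.992124 m. Combine: 5.4515504 m^2 / 0.992124 m = 5.4948276 m. 1 km = 1000 m, so 5.4948276 m = 5.4948276 / 1000 = 0.0054948276 km ≈ 0.005495 km (4 s.f.). Final answer: 0.005495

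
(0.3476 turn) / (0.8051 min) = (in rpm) 1 turn = 6.2831853 rad, so 0.3476 turn = 0.3476 * 6.2831853 = 2.1840352 rad. 1 min = 60 s, so 0.8051 min = 0.8051 * 60 = 48.306 s. Combine: 2.1840352 rad / 48.306 s = 0.045212504 rad/s. 1 rpm = 0.10471976 rad/s, so 0.045212504 rad/s = 0.045212504 / 0.10471976 = 0.43174761 rpm ≈ 0.4317 rpm (4 s.f.). Final answer: 0.4317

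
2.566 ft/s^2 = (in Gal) 1 ft/s^2 = 0.3048 m/s^2, so 2.566 ft/s^2 = 2.566 * 0.3048 = 0.7821168 m/s^2. 1 Gal = 0.01 m/s^2, so 0.7821168 m/s^2 = 0.7821168 / 0.01 = 78.21168 Gal ≈ 78.21 Gal (4 s.f.). Final answer: 78.21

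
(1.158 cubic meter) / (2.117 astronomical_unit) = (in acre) 1.158 cubic meter = 1.158 m^3. 1 astronomical_unit = 1.4959787e+11 m, so 2.117 astronomical_unit = 2.117 * 1.4959787e+11 = 3.1669869e+11 m. Combine: 1.158 m^3 / 3.1669869e+11 m = 3.6564723e-12 m^2. 1 acre = 4046.8564 m^2, so 3.6564723e-12 m^2 = 3.6564723e-12 / 4046.8564 = 9.0353399e-16 acre ≈ 9.035e-16 acre (4 s.f.). Final answer: 9.035e-16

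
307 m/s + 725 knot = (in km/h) 307 m/s is already in m/s. 1 knot = 0.51444444 m/s, so 725 knot = 725 * 0.51444444 = 372.97222 m/s. Sum: 307 + 372.97222 = 679.97222 m/s. 1 km/h = 0.27777778 m/s, so 679.97222 m/s = 679.97222 / 0.27777778 = 2447.9 km/h ≈ 2448 km/h (4 s.f.). Final answer: 2448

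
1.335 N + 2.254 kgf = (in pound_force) 5.269. Check: 1.335 N is already in N. 1 kgf = 9.80665 N, so 2.254 kgf = 2.254 * 9.80665 = 22.104189 N. Sum: 1.335 + 22.104189 = 23.439189 N. 1 pound_force = 4.4482216 N, so 23.439189 N = 23.439189 / 4.4482216 = 5.2693393 pound_force ≈ 5.269 pound_force (4 s.f.).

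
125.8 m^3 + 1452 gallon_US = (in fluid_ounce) 125.8 m^3 is already in m^3. 1 gallon_US = 0.0037854118 m^3, so 1452 gallon_US = 1452 * 0.0037854118 = 5.4964179 m^3. Sum: 125.8 + 5.4964179 = 131.29642 m^3. 1 fluid_ounce = 2.957353e-05 m^3, so 131.29642 m^3 = 131.29642 / 2.957353e-05 = 4439660.1 fluid_ounce ≈ 4.44e+06 fluid_ounce (4 s.f.). Final answer: 4.44e+06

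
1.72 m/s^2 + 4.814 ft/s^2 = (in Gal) 318.7. Check: 1.72 m/s^2 is already in m/s^2. 1 ft/s^2 = 0.3048 m/s^2, so 4.814 ft/s^2 = 4.814 * 0.3048 = 1.4673072 m/s^2. Sum: 1.72 + 1.4673072 = 3.1873072 m/s^2. 1 Gal = 0.01 m/s^2, so 3.1873072 m/s^2 = 3.1873072 / 0.01 = 318.73072 Gal ≈ 318.7 Gal (4 s.f.).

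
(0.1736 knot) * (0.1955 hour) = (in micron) 6.285e+07. Check: 1 knot = 0.51444444 m/s, so 0.1736 knot = 0.1736 * 0.51444444 = 0.089307556 m/s. 1 hour = 3600 s, so 0.1955 hour = 0.1955 * 3600 = 703.8 s. Combine: 0.089307556 m/s * 703.8 s = 62.854658 m. 1 micron = 1e-06 m, so 62.854658 m = 62.854658 / 1e-06 = 62854658 micron ≈ 6.285e+07 micron (4 s.f.).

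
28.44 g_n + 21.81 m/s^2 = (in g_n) 1 g_n = 9.80665 m/s^2, so 28.44 g_n = 28.44 * 9.80665 = 278.90113 m/s^2. 21.81 m/s^2 is already in m/s^2. Sum: 278.90113 + 21.81 = 300.71113 m/s^2. 1 g_n = 9.80665 m/s^2, so 300.71113 m/s^2 = 300.71113 / 9.80665 = 30.664001 g_n ≈ 30.66 g_n (4 s.f.). Final answer: 30.66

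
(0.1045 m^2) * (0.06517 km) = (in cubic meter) 0.1045 m^2 is already in m^2. 1 km = 1000 m, so 0.06517 km = 0.06517 * 1000 = 65.17 m. Combine: 0.1045 m^2 * 65.17 m = 6.810265 m^3. 6.810265 m^3 = 6.810265 cubic meter ≈ 6.81 cubic meter (4 s.f.). Final answer: 6.81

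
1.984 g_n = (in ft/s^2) 63.83. Check: 1 g_n = 9.80665 m/s^2, so 1.984 g_n = 1.984 * 9.80665 = 19.456394 m/s^2. 1 ft/s^2 = 0.3048 m/s^2, so 19.456394 m/s^2 = 19.456394 / 0.3048 = 63.833312 ft/s^2 ≈ 63.83 ft/s^2 (4 s.f.).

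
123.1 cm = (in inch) 48.46. Check: 1 cm = 0.01 m, so 123.1 cm = 123.1 * 0.01 = 1.231 m. 1 inch = 0.0254 m, so 1.231 m = 1.231 / 0.0254 = 48.464567 inch ≈ 48.46 inch (4 s.f.).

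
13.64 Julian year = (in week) 711.7. Check: 1 Julian year = 31557600 s, so 13.64 Julian year = 13.64 * 31557600 = 4.3044566e+08 s. 1 week = 604800 s, so 4.3044566e+08 s = 4.3044566e+08 / 604800 = 711.71571 week ≈ 711.7 week (4 s.f.).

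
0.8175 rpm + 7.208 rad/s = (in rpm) 69.65. Check: 1 rpm = 0.10471976 rad/s, so 0.8175 rpm = 0.8175 * 0.10471976 = 0.0856084 rad/s. 7.208 rad/s is already in rad/s. Sum: 0.0856084 + 7.208 = 7.2936084 rad/s. 1 rpm = 0.10471976 rad/s, so 7.2936084 rad/s = 7.2936084 / 0.10471976 = 69.64883 rpm ≈ 69.65 rpm (4 s.f.).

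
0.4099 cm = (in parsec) 1 cm = 0.01 m, so 0.4099 cm = 0.4099 * 0.01 = 0.004099 m. 1 parsec = 3.0856776e+16 m, so 0.004099 m = 0.004099 / 3.0856776e+16 = 1.3283954e-19 parsec ≈ 1.328e-19 parsec (4 s.f.). Final answer: 1.328e-19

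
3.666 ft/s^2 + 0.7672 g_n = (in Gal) 1 ft/s^2 = 0.3048 m/s^2, so 3.666 ft/s^2 = 3.666 * 0.3048 = 1.1173968 m/s^2. 1 g_n = 9.80665 m/s^2, so 0.7672 g_n = 0.7672 * 9.80665 = 7.5236619 m/s^2. Sum: 1.1173968 + 7.5236619 = 8.6410587 m/s^2. 1 Gal = 0.01 m/s^2, so 8.6410587 m/s^2 = 8.6410587 / 0.01 = 864.10587 Gal ≈ 864.1 Gal (4 s.f.). Final answer: 864.1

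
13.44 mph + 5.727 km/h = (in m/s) 7.599. Check: 1 mph = 0.44704 m/s, so 13.44 mph = 13.44 * 0.44704 = 6.0082176 m/s. 1 km/h = 0.27777778 m/s, so 5.727 km/h = 5.727 * 0.27777778 = 1.5908333 m/s. Sum: 6.0082176 + 1.5908333 = 7.5990509 m/s. Result: 7.5990509 m/s ≈ 7.599 m/s (4 s.f.).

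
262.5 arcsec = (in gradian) 0.08102. Check: 1 arcsec = 4.8481368e-06 rad, so 262.5 arcsec = 262.5 * 4.8481368e-06 = 0.0012726359 rad. 1 gradian = 0.015707963 rad, so 0.0012726359 rad = 0.0012726359 / 0.015707963 = 0.081018519 gradian ≈ 0.08102 gradian (4 s.f.).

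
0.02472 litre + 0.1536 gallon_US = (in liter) 0.6062. Check: 1 litre = 0.001 m^3, so 0.02472 litre = 0.02472 * 0.001 = 2.472e-05 m^3. 1 gallon_US = 0.0037854118 m^3, so 0.1536 gallon_US = 0.1536 * 0.0037854118 = 0.00058143925 m^3. Sum: 2.472e-05 + 0.00058143925 = 0.00060615925 m^3. 1 liter = 0.001 m^3, so 0.00060615925 m^3 = 0.00060615925 / 0.001 = 0.60615925 liter ≈ 0.6062 liter (4 s.f.).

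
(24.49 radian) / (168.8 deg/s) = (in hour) 24.49 radian = 24.49 rad. 1 deg/s = 0.017453293 rad/s, so 168.8 deg/s = 168.8 * 0.017453293 = 2.9461158 rad/s. Combine: 24.49 rad / 2.9461158 rad/s = 8.31264 s. 1 hour = 3600 s, so 8.31264 s = 8.31264 / 3600 = 0.0023090667 hour ≈ 0.002309 hour (4 s.f.). Final answer: 0.002309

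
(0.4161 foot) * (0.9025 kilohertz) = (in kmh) 412.1. Check: 1 foot = 0.3048 m, so 0.4161 foot = 0.4161 * 0.3048 = 0.12682728 m. 1 kilohertz = 1000 Hz, so 0.9025 kilohertz = 0.9025 * 1000 = 902.5 Hz. Combine: 0.12682728 m * 902.5 Hz = 114.46162 m/s. 1 kmh = 0.27777778 m/s, so 114.46162 m/s = 114.46162 / 0.27777778 = 412.06183 kmh ≈ 412.1 kmh (4 s.f.).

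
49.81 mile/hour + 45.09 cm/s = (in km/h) 1 mile/hour = 0.44704 m/s, so 49.81 mile/hour = 49.81 * 0.44704 = 22.267062 m/s. 1 cm/s = 0.01 m/s, so 45.09 cm/s = 45.09 * 0.01 = 0.4509 m/s. Sum: 22.267062 + 0.4509 = 22.717962 m/s. 1 km/h = 0.27777778 m/s, so 22.717962 m/s = 22.717962 / 0.27777778 = 81.784665 km/h ≈ 81.78 km/h (4 s.f.). Final answer: 81.78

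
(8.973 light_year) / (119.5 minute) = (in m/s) 1 light_year = 9.4607305e+15 m, so 8.973 light_year = 8.973 * 9.4607305e+15 = 8.4891135e+16 m. 1 minute = 60 s, so 119.5 minute = 119.5 * 60 = 7170 s. Combine: 8.4891135e+16 m / 7170 s = 1.1839768e+13 m/s. Result: 1.1839768e+13 m/s ≈ 1.184e+13 m/s (4 s.f.). Final answer: 1.184e+13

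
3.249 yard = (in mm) 1 yard = 0.9144 m, so 3.249 yard = 3.249 * 0.9144 = 2.9708856 m. 1 mm = 0.001 m, so 2.9708856 m = 2.9708856 / 0.001 = 2970.8856 mm ≈ 2971 mm (4 s.f.). Final answer: 2971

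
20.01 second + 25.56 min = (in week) 0.002569. Check: 20.01 second = 20.01 s. 1 min = 60 s, so 25.56 min = 25.56 * 60 = 1533.6 s. Sum: 20.01 + 1533.6 = 1553.61 s. 1 week = 604800 s, so 1553.61 s = 1553.61 / 604800 = 0.0025687996 week ≈ 0.002569 week (4 s.f.).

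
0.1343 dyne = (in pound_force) 3.019e-07. Check: 1 dyne = 1e-05 N, so 0.1343 dyne = 0.1343 * 1e-05 = 1.343e-06 N. 1 pound_force = 4.4482216 N, so 1.343e-06 N = 1.343e-06 / 4.4482216 = 3.0191841e-07 pound_force ≈ 3.019e-07 pound_force (4 s.f.).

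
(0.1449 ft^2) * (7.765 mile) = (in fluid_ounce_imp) 1 ft^2 = 0.09290304 m^2, so 0.1449 ft^2 = 0.1449 * 0.09290304 = 0.01346165 m^2. 1 mile = 1609.344 m, so 7.765 mile = 7.765 * 1609.344 = 12496.556 m. Combine: 0.01346165 m^2 * 12496.556 m = 168.22427 m^3. 1 fluid_ounce_imp = 2.8413063e-05 m^3, so 168.22427 m^3 = 168.22427 / 2.8413063e-05 = 5920666.6 fluid_ounce_imp ≈ 5.921e+06 fluid_ounce_imp (4 s.f.). Final answer: 5.921e+06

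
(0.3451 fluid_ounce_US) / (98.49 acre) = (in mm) 2.561e-08. Check: 1 fluid_ounce_US = 2.957353e-05 m^3, so 0.3451 fluid_ounce_US = 0.3451 * 2.957353e-05 = 1.0205825e-05 m^3. 1 acre = 4046.8564 m^2, so 98.49 acre = 98.49 * 4046.8564 = 398574.89 m^2. Combine: 1.0205825e-05 m^3 / 398574.89 m^2 = 2.560579e-11 m. 1 mm = 0.001 m, so 2.560579e-11 m = 2.560579e-11 / 0.001 = 2.560579e-08 mm ≈ 2.561e-08 mm (4 s.f.).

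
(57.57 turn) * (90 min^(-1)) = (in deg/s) 1 turn = 6.2831853 rad, so 57.57 turn = 57.57 * 6.2831853 = 361.72298 rad. 1 min^(-1) = 0.016666667 Hz, so 90 min^(-1) = 90 * 0.016666667 = 1.5 Hz. Combine: 361.72298 rad * 1.5 Hz = 542.58447 rad/s. 1 deg/s = 0.017453293 rad/s, so 542.58447 rad/s = 542.58447 / 0.017453293 = 31087.8 deg/s ≈ 3.109e+04 deg/s (4 s.f.). Final answer: 3.109e+04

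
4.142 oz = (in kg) 0.1174. Check: 1 oz = 0.028349523 kg, so 4.142 oz = 4.142 * 0.028349523 = 0.11742372 kg. Result: 0.11742372 kg ≈ 0.1174 kg (4 s.f.).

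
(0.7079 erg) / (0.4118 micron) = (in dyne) 1.719e+04. Check: 1 erg = 1e-07 J, so 0.7079 erg = 0.7079 * 1e-07 = 7.079e-08 J. 1 micron = 1e-06 m, so 0.4118 micron = 0.4118 * 1e-06 = 4.118e-07 m. Combine: 7.079e-08 J / 4.118e-07 m = 0.17190384 N. 1 dyne = 1e-05 N, so 0.17190384 N = 0.17190384 / 1e-05 = 17190.384 dyne ≈ 1.719e+04 dyne (4 s.f.).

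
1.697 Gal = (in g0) 0.00173. Check: 1 Gal = 0.01 m/s^2, so 1.697 Gal = 1.697 * 0.01 = 0.01697 m/s^2. 1 g0 = 9.80665 m/s^2, so 0.01697 m/s^2 = 0.01697 / 9.80665 = 0.0017304584 g0 ≈ 0.00173 g0 (4 s.f.).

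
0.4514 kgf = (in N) 4.427. Check: 1 kgf = 9.80665 N, so 0.4514 kgf = 0.4514 * 9.80665 = 4.4267218 N. Result: 4.4267218 N ≈ 4.427 N (4 s.f.).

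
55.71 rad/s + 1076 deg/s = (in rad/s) 55.71 rad/s is already in rad/s. 1 deg/s = 0.017453293 rad/s, so 1076 deg/s = 1076 * 0.017453293 = 18.779743 rad/s. Sum: 55.71 + 18.779743 = 74.489743 rad/s. Result: 74.489743 rad/s ≈ 74.49 rad/s (4 s.f.). Final answer: 74.49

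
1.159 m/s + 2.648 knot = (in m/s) 2.521. Check: 1.159 m/s is already in m/s. 1 knot = 0.51444444 m/s, so 2.648 knot = 2.648 * 0.51444444 = 1.3622489 m/s. Sum: 1.159 + 1.3622489 = 2.5212489 m/s. Result: 2.5212489 m/s ≈ 2.521 m/s (4 s.f.).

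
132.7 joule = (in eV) 8.282e+20. Check: 132.7 joule = 132.7 J. 1 eV = 1.6021766e-19 J, so 132.7 J = 132.7 / 1.6021766e-19 = 8.2824825e+20 eV ≈ 8.282e+20 eV (4 s.f.).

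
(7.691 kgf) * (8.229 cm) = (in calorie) 1 kgf = 9.80665 N, so 7.691 kgf = 7.691 * 9.80665 = 75.422945 N. 1 cm = 0.01 m, so 8.229 cm = 8.229 * 0.01 = 0.08229 m. Combine: 75.422945 N * 0.08229 m = 6.2065542 J. 1 calorie = 4.184 J, so 6.2065542 J = 6.2065542 / 4.184 = 1.483402 calorie ≈ 1.483 calorie (4 s.f.). Final answer: 1.483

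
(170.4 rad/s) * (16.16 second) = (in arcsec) 5.68e+08. Check: 170.4 rad/s is already in rad/s. 16.16 second = 16.16 s. Combine: 170.4 rad/s * 16.16 s = 2753.664 rad. 1 arcsec = 4.8481368e-06 rad, so 2753.664 rad = 2753.664 / 4.8481368e-06 = 5.6798397e+08 arcsec ≈ 5.68e+08 arcsec (4 s.f.).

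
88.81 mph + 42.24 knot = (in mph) 1 mph = 0.44704 m/s, so 88.81 mph = 88.81 * 0.44704 = 39.701622 m/s. 1 knot = 0.51444444 m/s, so 42.24 knot = 42.24 * 0.51444444 = 21.730133 m/s. Sum: 39.701622 + 21.730133 = 61.431756 m/s. 1 mph = 0.44704 m/s, so 61.431756 m/s = 61.431756 / 0.44704 = 137.41892 mph ≈ 137.4 mph (4 s.f.). Final answer: 137.4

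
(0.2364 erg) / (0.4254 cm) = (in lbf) 1 erg = 1e-07 J, so 0.2364 erg = 0.2364 * 1e-07 = 2.364e-08 J. 1 cm = 0.01 m, so 0.4254 cm = 0.4254 * 0.01 = 0.004254 m. Combine: 2.364e-08 J / 0.004254 m = 5.5571227e-06 N. 1 lbf = 4.4482216 N, so 5.5571227e-06 N = 5.5571227e-06 / 4.4482216 = 1.2492909e-06 lbf ≈ 1.249e-06 lbf (4 s.f.). Final answer: 1.249e-06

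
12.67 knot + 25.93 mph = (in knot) 35.2. Check: 1 knot = 0.51444444 m/s, so 12.67 knot = 12.67 * 0.51444444 = 6.5180111 m/s. 1 mph = 0.44704 m/s, so 25.93 mph = 25.93 * 0.44704 = 11.591747 m/s. Sum: 6.5180111 + 11.591747 = 18.109758 m/s. 1 knot = 0.51444444 m/s, so 18.109758 m/s = 18.109758 / 0.51444444 = 35.202554 knot ≈ 35.2 knot (4 s.f.).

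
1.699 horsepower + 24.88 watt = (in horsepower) 1 horsepower = 745.69987 W, so 1.699 horsepower = 1.699 * 745.69987 = 1266.9441 W. 24.88 watt = 24.88 W. Sum: 1266.9441 + 24.88 = 1291.8241 W. 1 horsepower = 745.69987 W, so 1291.8241 W = 1291.8241 / 745.69987 = 1.7323646 horsepower ≈ 1.732 horsepower (4 s.f.). Final answer: 1.732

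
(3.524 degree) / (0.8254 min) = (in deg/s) 0.07116. Check: 1 degree = 0.017453293 rad, so 3.524 degree = 3.524 * 0.017453293 = 0.061505403 rad. 1 min = 60 s, so 0.8254 min = 0.8254 * 60 = 49.524 s. Combine: 0.061505403 rad / 49.524 s = 0.0012419312 rad/s. 1 deg/s = 0.017453293 rad/s, so 0.0012419312 rad/s = 0.0012419312 / 0.017453293 = 0.071157419 deg/s ≈ 0.07116 deg/s (4 s.f.).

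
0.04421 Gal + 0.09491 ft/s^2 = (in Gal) 2.937. Check: 1 Gal = 0.01 m/s^2, so 0.04421 Gal = 0.04421 * 0.01 = 0.0004421 m/s^2. 1 ft/s^2 = 0.3048 m/s^2, so 0.09491 ft/s^2 = 0.09491 * 0.3048 = 0.028928568 m/s^2. Sum: 0.0004421 + 0.028928568 = 0.029370668 m/s^2. 1 Gal = 0.01 m/s^2, so 0.029370668 m/s^2 = 0.029370668 / 0.01 = 2.9370668 Gal ≈ 2.937 Gal (4 s.f.).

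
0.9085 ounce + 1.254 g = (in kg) 0.02701. Check: 1 ounce = 0.028349523 kg, so 0.9085 ounce = 0.9085 * 0.028349523 = 0.025755542 kg. 1 g = 0.001 kg, so 1.254 g = 1.254 * 0.001 = 0.001254 kg. Sum: 0.025755542 + 0.001254 = 0.027009542 kg. Result: 0.027009542 kg ≈ 0.02701 kg (4 s.f.).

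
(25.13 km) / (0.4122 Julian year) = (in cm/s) 0.1932. Check: 1 km = 1000 m, so 25.13 km = 25.13 * 1000 = 25130 m. 1 Julian year = 31557600 s, so 0.4122 Julian year = 0.4122 * 31557600 = 13008043 s. Combine: 25130 m / 13008043 s = 0.0019318817 m/s. 1 cm/s = 0.01 m/s, so 0.0019318817 m/s = 0.0019318817 / 0.01 = 0.19318817 cm/s ≈ 0.1932 cm/s (4 s.f.).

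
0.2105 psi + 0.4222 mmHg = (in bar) 0.01508. Check: 1 psi = 6894.7573 Pa, so 0.2105 psi = 0.2105 * 6894.7573 = 1451.3464 Pa. 1 mmHg = 133.32237 Pa, so 0.4222 mmHg = 0.4222 * 133.32237 = 56.288704 Pa. Sum: 1451.3464 + 56.288704 = 1507.6351 Pa. 1 bar = 100000 Pa, so 1507.6351 Pa = 1507.6351 / 100000 = 0.015076351 bar ≈ 0.01508 bar (4 s.f.).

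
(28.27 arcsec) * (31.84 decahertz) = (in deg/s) 2.5. Check: 1 arcsec = 4.8481368e-06 rad, so 28.27 arcsec = 28.27 * 4.8481368e-06 = 0.00013705683 rad. 1 decahertz = 10 Hz, so 31.84 decahertz = 31.84 * 10 = 318.4 Hz. Combine: 0.00013705683 rad * 318.4 Hz = 0.043638894 rad/s. 1 deg/s = 0.017453293 rad/s, so 0.043638894 rad/s = 0.043638894 / 0.017453293 = 2.5003244 deg/s ≈ 2.5 deg/s (4 s.f.).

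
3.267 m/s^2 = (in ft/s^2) 1 ft/s^2 = 0.3048 m/s^2, so 3.267 m/s^2 = 3.267 / 0.3048 = 10.718504 ft/s^2 ≈ 10.72 ft/s^2 (4 s.f.). Final answer: 10.72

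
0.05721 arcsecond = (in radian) 1 arcsecond = 4.8481368e-06 rad, so 0.05721 arcsecond = 0.05721 * 4.8481368e-06 = 2.7736191e-07 rad. 2.7736191e-07 rad = 2.7736191e-07 radian ≈ 2.774e-07 radian (4 s.f.). Final answer: 2.774e-07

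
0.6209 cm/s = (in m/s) 1 cm/s = 0.01 m/s, so 0.6209 cm/s = 0.6209 * 0.01 = 0.006209 m/s. Result: 0.006209 m/s. Final answer: 0.006209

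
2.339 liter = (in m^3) 1 liter = 0.001 m^3, so 2.339 liter = 2.339 * 0.001 = 0.002339 m^3. Result: 0.002339 m^3. Final answer: 0.002339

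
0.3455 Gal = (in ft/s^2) 0.01134. Check: 1 Gal = 0.01 m/s^2, so 0.3455 Gal = 0.3455 * 0.01 = 0.003455 m/s^2. 1 ft/s^2 = 0.3048 m/s^2, so 0.003455 m/s^2 = 0.003455 / 0.3048 = 0.011335302 ft/s^2 ≈ 0.01134 ft/s^2 (4 s.f.).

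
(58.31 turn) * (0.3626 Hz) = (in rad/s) 132.8. Check: 1 turn = 6.2831853 rad, so 58.31 turn = 58.31 * 6.2831853 = 366.37254 rad. 0.3626 Hz is already in Hz. Combine: 366.37254 rad * 0.3626 Hz = 132.84668 rad/s. Result: 132.84668 rad/s ≈ 132.8 rad/s (4 s.f.).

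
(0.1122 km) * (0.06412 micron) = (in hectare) 7.194e-10. Check: 1 km = 1000 m, so 0.1122 km = 0.1122 * 1000 = 112.2 m. 1 micron = 1e-06 m, so 0.06412 micron = 0.06412 * 1e-06 = 6.412e-08 m. Combine: 112.2 m * 6.412e-08 m = 7.194264e-06 m^2. 1 hectare = 10000 m^2, so 7.194264e-06 m^2 = 7.194264e-06 / 10000 = 7.194264e-10 hectare ≈ 7.194e-10 hectare (4 s.f.).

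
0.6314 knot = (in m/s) 0.3248. Check: 1 knot = 0.51444444 m/s, so 0.6314 knot = 0.6314 * 0.51444444 = 0.32482022 m/s. Result: 0.32482022 m/s ≈ 0.3248 m/s (4 s.f.).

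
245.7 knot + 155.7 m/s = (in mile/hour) 1 knot = 0.51444444 m/s, so 245.7 knot = 245.7 * 0.51444444 = 126.399 m/s. 155.7 m/s is already in m/s. Sum: 126.399 + 155.7 = 282.099 m/s. 1 mile/hour = 0.44704 m/s, so 282.099 m/s = 282.099 / 0.44704 = 631.03749 mile/hour ≈ 631 mile/hour (4 s.f.). Final answer: 631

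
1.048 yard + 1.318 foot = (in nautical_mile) 1 yard = 0.9144 m, so 1.048 yard = 1.048 * 0.9144 = 0.9582912 m. 1 foot = 0.3048 m, so 1.318 foot = 1.318 * 0.3048 = 0.4017264 m. Sum: 0.9582912 + 0.4017264 = 1.3600176 m. 1 nautical_mile = 1852 m, so 1.3600176 m = 1.3600176 / 1852 = 0.00073435076 nautical_mile ≈ 0.0007344 nautical_mile (4 s.f.). Final answer: 0.0007344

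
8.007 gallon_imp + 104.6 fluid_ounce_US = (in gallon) 1 gallon_imp = 0.00454609 m^3, so 8.007 gallon_imp = 8.007 * 0.00454609 = 0.036400543 m^3. 1 fluid_ounce_US = 2.957353e-05 m^3, so 104.6 fluid_ounce_US = 104.6 * 2.957353e-05 = 0.0030933912 m^3. Sum: 0.036400543 + 0.0030933912 = 0.039493934 m^3. 1 gallon = 0.0037854118 m^3, so 0.039493934 m^3 = 0.039493934 / 0.0037854118 = 10.433194 gallon ≈ 10.43 gallon (4 s.f.). Final answer: 10.43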